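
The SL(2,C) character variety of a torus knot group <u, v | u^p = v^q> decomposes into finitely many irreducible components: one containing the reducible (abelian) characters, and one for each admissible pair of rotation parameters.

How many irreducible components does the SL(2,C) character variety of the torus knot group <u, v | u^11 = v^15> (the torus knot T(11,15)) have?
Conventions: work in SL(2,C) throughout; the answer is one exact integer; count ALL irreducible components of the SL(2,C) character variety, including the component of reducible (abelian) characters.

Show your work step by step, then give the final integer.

71

In the torus knot group T(11,15), u^11 = v^15 is central, so an irreducible representation sends it to +I or -I (Schur).
So on each irreducible component the traces are pinned: tr(u) = 2*cos(pi*alpha/11) with 1 <= alpha <= 10, tr(v) = 2*cos(pi*beta/15) with 1 <= beta <= 14.
Consistency of u^11 = (-1)^alpha I with v^15 = (-1)^beta I forces alpha = beta (mod 2).
Counting: 5 odd alphas x 7 odd betas + 5 even alphas x 7 even betas = 35 + 35 = 70.
components with irreducible characters: 70; plus the single component of reducible (abelian) characters: total 71.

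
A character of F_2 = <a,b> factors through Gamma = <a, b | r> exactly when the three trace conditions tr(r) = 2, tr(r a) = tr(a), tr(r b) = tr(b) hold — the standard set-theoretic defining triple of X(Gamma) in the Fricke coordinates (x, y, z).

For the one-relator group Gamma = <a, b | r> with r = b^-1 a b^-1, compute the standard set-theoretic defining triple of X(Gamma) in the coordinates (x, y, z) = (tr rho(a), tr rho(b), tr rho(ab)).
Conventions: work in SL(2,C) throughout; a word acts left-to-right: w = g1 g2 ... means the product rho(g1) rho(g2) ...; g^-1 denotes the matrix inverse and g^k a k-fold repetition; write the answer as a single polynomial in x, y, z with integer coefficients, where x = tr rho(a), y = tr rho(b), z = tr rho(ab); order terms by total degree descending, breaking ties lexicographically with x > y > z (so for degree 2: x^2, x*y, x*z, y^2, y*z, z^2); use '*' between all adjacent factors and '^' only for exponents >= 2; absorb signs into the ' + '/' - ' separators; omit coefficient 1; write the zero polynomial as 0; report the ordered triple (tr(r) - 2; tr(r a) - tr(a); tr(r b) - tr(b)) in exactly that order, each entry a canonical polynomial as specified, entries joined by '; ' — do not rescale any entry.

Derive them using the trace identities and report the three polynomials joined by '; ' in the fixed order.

x*y^2 - y*z - x - 2; x^2*y^2 - 2*x*y*z + z^2 - x - 2; x*y - y - z

trace(a b^-1) = trace(a)*trace(b) - trace(a b)  (eliminate b^-1) = x*y - z
trace(b^-1 a b^-1) = trace(a b^-1)*trace(b) - trace(a)  (eliminate b^-1) = x*y^2 - y*z - x
so trace(a^2) = trace(a)*trace(a) - trace(1)  (reduce the a square) = x^2 - 2
so trace(a^2 b) = trace(a)*trace(b a) - trace(b)  (reduce the a square) = x*z - y
trace(a b^-1 a) = trace(a^2)*trace(b) - trace(a^2 b)  (eliminate b^-1) = x^2*y - x*z - y
reduce: trace(a b a b) = trace(b a)*trace(b a) - trace(1)  (split on b) = z^2 - 2
reduce: trace(a b^-1 a b) = trace(a b a)*trace(b) - trace(a b a b)  (eliminate b^-1) = x*y*z - y^2 - z^2 + 2
trace(b^-1 a b^-1 a) = trace(a b^-1 a)*trace(b) - trace(a b^-1 a b)  (eliminate b^-1) = x^2*y^2 - 2*x*y*z + z^2 - 2
assemble the triple (trace(r) - 2; trace(r a) - x; trace(r b) - y)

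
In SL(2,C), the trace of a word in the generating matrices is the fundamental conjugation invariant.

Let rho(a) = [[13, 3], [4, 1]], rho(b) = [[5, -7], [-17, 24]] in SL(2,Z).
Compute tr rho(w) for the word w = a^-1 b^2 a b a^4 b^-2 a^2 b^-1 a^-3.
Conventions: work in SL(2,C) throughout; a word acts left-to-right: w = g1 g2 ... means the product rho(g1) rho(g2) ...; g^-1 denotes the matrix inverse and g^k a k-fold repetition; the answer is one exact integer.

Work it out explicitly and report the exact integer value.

-999974972657200848

rho(a^-1) = [[1, -3], [-4, 13]]
... * rho(b) = [[5, -7], [-17, 24]]  ->  [[56, -79], [-241, 340]]
... * rho(b) = [[5, -7], [-17, 24]]  ->  [[1623, -2288], [-6985, 9847]]
... * rho(a) = [[13, 3], [4, 1]]  ->  [[11947, 2581], [-51417, -11108]]
... * rho(b) = [[5, -7], [-17, 24]]  ->  [[15858, -21685], [-68249, 93327]]
... * rho(a) = [[13, 3], [4, 1]]  ->  [[119414, 25889], [-513929, -111420]]
... * rho(a) = [[13, 3], [4, 1]]  ->  [[1655938, 384131], [-7126757, -1653207]]
... * rho(a) = [[13, 3], [4, 1]]  ->  [[23063718, 5351945], [-99260669, -23033478]]
... * rho(a) = [[13, 3], [4, 1]]  ->  [[321236114, 74543099], [-1382522609, -320815485]]
... * rho(b^-1) = [[24, 7], [17, 5]]  ->  [[8976899419, 2621368293], [-38634405861, -11281735688]]
... * rho(b^-1) = [[24, 7], [17, 5]]  ->  [[260008847037, 75945137398], [-1119015247360, -326849519467]]
... * rho(a) = [[13, 3], [4, 1]]  ->  [[3683895561073, 855971678509], [-15854596293548, -3683895261547]]
... * rho(a) = [[13, 3], [4, 1]]  ->  [[51314529007985, 11907658361728], [-220845332862312, -51247684142191]]
... * rho(b^-1) = [[24, 7], [17, 5]]  ->  [[1433978888341016, 418739994864535], [-6171498619112735, -1802155750747139]]
... * rho(a^-1) = [[1, -3], [-4, 13]]  ->  [[-240981091117124, 1141683268215907], [1037124383875821, -4913528902374602]]
... * rho(a^-1) = [[1, -3], [-4, 13]]  ->  [[-4807714163980752, 15564825760158163], [20691239993374229, -66987248882497289]]
... * rho(a^-1) = [[1, -3], [-4, 13]]  ->  [[-67067017204613404, 216765877373998375], [288640235523363385, -932907955452587444]]
tr = -67067017204613404 + -932907955452587444 = -999974972657200848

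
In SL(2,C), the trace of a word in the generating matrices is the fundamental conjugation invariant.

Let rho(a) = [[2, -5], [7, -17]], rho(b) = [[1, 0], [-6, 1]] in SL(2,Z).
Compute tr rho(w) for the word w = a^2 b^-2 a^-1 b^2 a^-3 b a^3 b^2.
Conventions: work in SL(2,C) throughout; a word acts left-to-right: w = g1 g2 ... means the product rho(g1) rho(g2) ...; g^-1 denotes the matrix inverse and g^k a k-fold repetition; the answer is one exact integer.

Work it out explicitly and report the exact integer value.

rho(a) = [[2, -5], [7, -17]]
... * rho(a) = [[2, -5], [7, -17]]  ->  [[-31, 75], [-105, 254]]
... * rho(b^-1) = [[1, 0], [6, 1]]  ->  [[419, 75], [1419, 254]]
... * rho(b^-1) = [[1, 0], [6, 1]]  ->  [[869, 75], [2943, 254]]
... * rho(a^-1) = [[-17, 5], [-7, 2]]  ->  [[-15298, 4495], [-51809, 15223]]
... * rho(b) = [[1, 0], [-6, 1]]  ->  [[-42268, 4495], [-143147, 15223]]
... * rho(b) = [[1, 0], [-6, 1]]  ->  [[-69238, 4495], [-234485, 15223]]
... * rho(a^-1) = [[-17, 5], [-7, 2]]  ->  [[1145581, -337200], [3879684, -1141979]]
... * rho(a^-1) = [[-17, 5], [-7, 2]]  ->  [[-17114477, 5053505], [-57960775, 17114462]]
... * rho(a^-1) = [[-17, 5], [-7, 2]]  ->  [[255571574, -75465375], [865531941, -255574951]]
... * rho(b) = [[1, 0], [-6, 1]]  ->  [[708363824, -75465375], [2398981647, -255574951]]
... * rho(a) = [[2, -5], [7, -17]]  ->  [[888470023, -2258907745], [3008938637, -7650134068]]
... * rho(a) = [[2, -5], [7, -17]]  ->  [[-14035414169, 33959081550], [-47533061202, 115007585971]]
... * rho(a) = [[2, -5], [7, -17]]  ->  [[209642742512, -507127315505], [709986979393, -1717463655497]]
... * rho(b) = [[1, 0], [-6, 1]]  ->  [[3252406635542, -507127315505], [11014768912375, -1717463655497]]
... * rho(b) = [[1, 0], [-6, 1]]  ->  [[6295170528572, -507127315505], [21319550845357, -1717463655497]]
tr = 6295170528572 + -1717463655497 = 4577706873075

4577706873075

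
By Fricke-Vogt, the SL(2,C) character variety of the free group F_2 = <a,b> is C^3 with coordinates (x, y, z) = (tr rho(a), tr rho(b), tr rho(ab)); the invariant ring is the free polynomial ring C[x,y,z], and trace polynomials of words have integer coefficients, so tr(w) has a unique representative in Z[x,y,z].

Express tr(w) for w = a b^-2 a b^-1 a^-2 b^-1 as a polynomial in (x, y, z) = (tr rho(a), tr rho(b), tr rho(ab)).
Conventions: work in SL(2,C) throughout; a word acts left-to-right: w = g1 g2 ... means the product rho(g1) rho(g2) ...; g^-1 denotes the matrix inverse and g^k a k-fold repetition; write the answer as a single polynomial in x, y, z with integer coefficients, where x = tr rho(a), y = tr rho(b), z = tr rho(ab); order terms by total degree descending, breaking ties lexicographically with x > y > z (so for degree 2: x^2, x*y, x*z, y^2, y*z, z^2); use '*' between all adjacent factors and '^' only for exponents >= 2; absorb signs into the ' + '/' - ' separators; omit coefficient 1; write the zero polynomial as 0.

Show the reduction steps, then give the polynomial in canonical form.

trace(a b^-1) = trace(a)*trace(b) - trace(a b) = x*y - z
use: trace(b^-1 a b^-1) = trace(a b^-1)*trace(b) - trace(a) = x*y^2 - y*z - x
use: trace(a^2) = trace(a)*trace(a) - trace(1) = x^2 - 2
use: trace(a^2 b) = trace(a)*trace(b a) - trace(b) = x*z - y
use: trace(a b^-1 a) = trace(a^2)*trace(b) - trace(a^2 b) = x^2*y - x*z - y
apply: trace(a b a b) = trace(a b)*trace(a b) - trace(1)   [split at repeated a] = z^2 - 2
trace(a b^-1 a b) = trace(a b a)*trace(b) - trace(a b a b) = x*y*z - y^2 - z^2 + 2
apply: trace(b^-1 a b^-1 a) = trace(a b^-1 a)*trace(b) - trace(a b^-1 a b) = x^2*y^2 - 2*x*y*z + z^2 - 2
apply: trace(b^-1 a^-1 b^-1 a) = trace(b^-1 a b^-1)*trace(a) - trace(b^-1 a b^-1 a) = x*y*z - x^2 - z^2 + 2
trace(a^-1 b^-1 a b^-2) = trace(b^-1 a^-1 b^-1 a)*trace(b) - trace(b^-1 a^-1 b^-1 a b) = x*y^2*z - x^2*y - y*z^2 + y
use: trace(b^-1 a b a^-1) = trace(b^-1 a b)*trace(a) - trace(b^-1 a b a) = -x*y*z + x^2 + y^2 + z^2 - 2
trace(b^-2 a b a^-1) = trace(b^-1 a b a^-1)*trace(b) - trace(b^-1 a b a^-1 b) = -x*y^2*z + x^2*y + y^3 + y*z^2 - 3*y
apply: trace(b^2 a) = trace(b)*trace(a b) - trace(a) = y*z - x
apply: trace(b^2) = trace(b)*trace(b) - trace(1) = y^2 - 2
trace(a b^2 a) = trace(a)*trace(b^2 a) - trace(b^2) = x*y*z - x^2 - y^2 + 2
trace(a b^2 a b) = trace(b)*trace(a b a b) - trace(a b a) = y*z^2 - x*z - y
trace(b a b^-1 a b) = trace(a b^2 a)*trace(b) - trace(a b^2 a b) = x*y^2*z - x^2*y - y^3 - y*z^2 + x*z + 3*y
trace(a b a b a) = trace(a)*trace(b a b a) - trace(b a b) = x*z^2 - y*z - x
use: trace(a b a b a b) = trace(b a)*trace(b a b a) - trace(b^-1 a^-1)   [split at repeated b] = z^3 - 3*z
trace(b a b^-1 a b a) = trace(a b a b a)*trace(b) - trace(a b a b a b) = x*y*z^2 - y^2*z - z^3 - x*y + 3*z
use: trace(b^-1 a b a^-1 b a) = trace(b a b^-1 a b)*trace(a) - trace(b a b^-1 a b a) = x^2*y^2*z - x^3*y - x*y^3 - 2*x*y*z^2 + x^2*z + y^2*z + z^3 + 4*x*y - 3*z
trace(a b a^-1 b a) = trace(b a^2 b)*trace(a) - trace(b a^2 b a) = x^2*y*z - x^3 - x*y^2 - x*z^2 + y*z + 3*x
use: trace(b a b^-2 a b a^-1) = trace(b^-1 a b a^-1 b a)*trace(b) - trace(b^-1 a b a^-1 b a b) = x^2*y^3*z - x^3*y^2 - x*y^4 - 2*x*y^2*z^2 + y^3*z + y*z^3 + x^3 + 5*x*y^2 + x*z^2 - 4*y*z - 3*x
use: trace(b a b^-2 a b) = trace(a b^2 a b^-1)*trace(b) - trace(a b^2 a) = x*y^3*z - x^2*y^2 - y^4 - y^2*z^2 + x^2 + 4*y^2 - 2
use: trace(a b^-2 a b a^-2 b) = trace(b a b^-2 a b a^-1)*trace(a) - trace(b a b^-2 a b) = x^3*y^3*z - x^4*y^2 - x^2*y^4 - 2*x^2*y^2*z^2 + x*y*z^3 + x^4 + 6*x^2*y^2 + x^2*z^2 + y^4 + y^2*z^2 - 4*x*y*z - 4*x^2 - 4*y^2 + 2
trace(a^-2 b^-1 a b^-2 a b) = trace(a b^-2 a b a^-2)*trace(b) - trace(a b^-2 a b a^-2 b) = -x^3*y^3*z + x^4*y^2 + x^2*y^4 + 2*x^2*y^2*z^2 - x*y^3*z - x*y*z^3 - x^4 - 5*x^2*y^2 - x^2*z^2 + 4*x*y*z + 4*x^2 + y^2 - 2
use: trace(a b^-2 a b^-1 a^-2 b^-1) = trace(a^-2 b^-1 a b^-2 a)*trace(b) - trace(a^-2 b^-1 a b^-2 a b) = x^3*y^3*z - x^4*y^2 - x^2*y^4 - 2*x^2*y^2*z^2 + 2*x*y^3*z + x*y*z^3 + x^4 + 4*x^2*y^2 + x^2*z^2 - y^2*z^2 - 4*x*y*z - 4*x^2 + 2

x^3*y^3*z - x^4*y^2 - x^2*y^4 - 2*x^2*y^2*z^2 + 2*x*y^3*z + x*y*z^3 + x^4 + 4*x^2*y^2 + x^2*z^2 - y^2*z^2 - 4*x*y*z - 4*x^2 + 2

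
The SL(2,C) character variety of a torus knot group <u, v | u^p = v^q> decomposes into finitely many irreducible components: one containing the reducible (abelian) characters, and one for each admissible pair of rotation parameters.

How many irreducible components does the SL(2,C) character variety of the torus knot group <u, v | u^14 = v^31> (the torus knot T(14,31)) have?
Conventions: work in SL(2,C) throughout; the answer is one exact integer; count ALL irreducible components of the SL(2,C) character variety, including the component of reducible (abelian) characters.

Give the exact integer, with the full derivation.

196

For T(14,31): irreducibility forces the central element u^14 = v^31 to one of +I, -I.
On an irreducible component, tr(u) is locked at 2*cos(pi*alpha/14) for some alpha in 1..13, and tr(v) at 2*cos(pi*beta/31) for some beta in 1..30.
u^14 = (-1)^alpha I and v^31 = (-1)^beta I must agree, so alpha and beta have equal parity.
count pairs: odd alpha (7 choices) x odd beta (15), plus even alpha (6) x even beta (15): 7*15 + 6*15 = 195.
components with irreducible characters: 195; plus the single component of reducible (abelian) characters: total 196.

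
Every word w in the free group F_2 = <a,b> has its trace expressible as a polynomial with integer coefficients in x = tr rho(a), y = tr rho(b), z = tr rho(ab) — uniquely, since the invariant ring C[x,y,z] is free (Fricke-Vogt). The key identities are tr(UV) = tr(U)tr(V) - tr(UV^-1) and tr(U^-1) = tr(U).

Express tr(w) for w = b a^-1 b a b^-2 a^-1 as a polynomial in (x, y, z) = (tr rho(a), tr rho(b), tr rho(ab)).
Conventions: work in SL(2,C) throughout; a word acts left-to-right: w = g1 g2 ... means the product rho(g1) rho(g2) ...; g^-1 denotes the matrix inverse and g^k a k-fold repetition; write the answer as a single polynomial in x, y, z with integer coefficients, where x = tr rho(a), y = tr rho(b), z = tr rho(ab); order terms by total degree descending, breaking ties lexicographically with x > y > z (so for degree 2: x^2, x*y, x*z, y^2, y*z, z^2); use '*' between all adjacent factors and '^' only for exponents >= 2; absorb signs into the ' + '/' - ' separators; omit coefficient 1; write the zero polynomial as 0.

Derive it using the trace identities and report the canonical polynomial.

-x^2*y^3*z + x^3*y^2 + x*y^4 + 2*x*y^2*z^2 - x^2*y*z - y^3*z - y*z^3 - 4*x*y^2 + 4*y*z + x

trace(a^2 b) = trace(a) trace(b a) - trace(b)   [square of a] = x*z - y
trace(a^2) = trace(a) trace(a) - trace(1)   [square of a] = x^2 - 2
trace(a b^2 a) = trace(b) trace(a^2 b) - trace(a^2)   [square of b] = x*y*z - x^2 - y^2 + 2
trace(a b a b) = trace(b a) trace(b a) - trace(1)   [split at a repeated b] = z^2 - 2
trace(a b^2 a b) = trace(b) trace(a b a b) - trace(a b a)   [square of b] = y*z^2 - x*z - y
trace(a b^2 a b^-1) = trace(a b^2 a) trace(b) - trace(a b^2 a b)   [inverse elimination on b] = x*y^2*z - x^2*y - y^3 - y*z^2 + x*z + 3*y
trace(b^2 a b^-2 a) = trace(a b^2 a b^-1) trace(b) - trace(a b^2 a)   [inverse elimination on b] = x*y^3*z - x^2*y^2 - y^4 - y^2*z^2 + x^2 + 4*y^2 - 2
trace(b a b^-2 a^-1 b) = trace(b^2 a b^-2) trace(a) - trace(b^2 a b^-2 a)   [inverse elimination on a] = -x*y^3*z + x^2*y^2 + y^4 + y^2*z^2 - 4*y^2 + 2
trace(b a b) = trace(b) trace(a b) - trace(a)   [square of b] = y*z - x
trace(a b a b a) = trace(a) trace(b a b a) - trace(b a b)   [square of a] = x*z^2 - y*z - x
trace(a b a b a b) = trace(b a) trace(b a b a) - trace(b^-1 a^-1)   [split at a repeated b] = z^3 - 3*z
trace(b a b a b^-1 a) = trace(a b a b a) trace(b) - trace(a b a b a b)   [inverse elimination on b] = x*y*z^2 - y^2*z - z^3 - x*y + 3*z
trace(a^-1 b a b a b^-1) = trace(b a b a b^-1) trace(a) - trace(b a b a b^-1 a)   [inverse elimination on a] = -x*y*z^2 + x^2*z + y^2*z + z^3 - 3*z
trace(b a b^-2 a^-1 b a) = trace(a^-1 b a b a b^-1) trace(b) - trace(a^-1 b a b a)   [inverse elimination on b] = -x*y^2*z^2 + x^2*y*z + y^3*z + y*z^3 - 4*y*z + x
trace(b a^-1 b a b^-2 a^-1) = trace(b a b^-2 a^-1 b) trace(a) - trace(b a b^-2 a^-1 b a)   [inverse elimination on a] = -x^2*y^3*z + x^3*y^2 + x*y^4 + 2*x*y^2*z^2 - x^2*y*z - y^3*z - y*z^3 - 4*x*y^2 + 4*y*z + x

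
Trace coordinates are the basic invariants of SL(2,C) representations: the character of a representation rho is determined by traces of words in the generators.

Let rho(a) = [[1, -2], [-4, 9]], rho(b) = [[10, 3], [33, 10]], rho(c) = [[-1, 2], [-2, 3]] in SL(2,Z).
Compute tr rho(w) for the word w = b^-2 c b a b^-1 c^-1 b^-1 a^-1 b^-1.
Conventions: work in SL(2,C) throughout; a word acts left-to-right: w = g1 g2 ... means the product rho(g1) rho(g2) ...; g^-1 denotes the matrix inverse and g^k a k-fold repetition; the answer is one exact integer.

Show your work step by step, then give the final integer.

rho(b^-1) = [[10, -3], [-33, 10]]
... * rho(b^-1) = [[10, -3], [-33, 10]]  ->  [[199, -60], [-660, 199]]
... * rho(c) = [[-1, 2], [-2, 3]]  ->  [[-79, 218], [262, -723]]
... * rho(b) = [[10, 3], [33, 10]]  ->  [[6404, 1943], [-21239, -6444]]
... * rho(a) = [[1, -2], [-4, 9]]  ->  [[-1368, 4679], [4537, -15518]]
... * rho(b^-1) = [[10, -3], [-33, 10]]  ->  [[-168087, 50894], [557464, -168791]]
... * rho(c^-1) = [[3, -2], [2, -1]]  ->  [[-402473, 285280], [1334810, -946137]]
... * rho(b^-1) = [[10, -3], [-33, 10]]  ->  [[-13438970, 4060219], [44570621, -13465800]]
... * rho(a^-1) = [[9, 2], [4, 1]]  ->  [[-104709854, -22817721], [347272389, 75675442]]
... * rho(b^-1) = [[10, -3], [-33, 10]]  ->  [[-294113747, 85952352], [975434304, -285062747]]
tr = -294113747 + -285062747 = -579176494

-579176494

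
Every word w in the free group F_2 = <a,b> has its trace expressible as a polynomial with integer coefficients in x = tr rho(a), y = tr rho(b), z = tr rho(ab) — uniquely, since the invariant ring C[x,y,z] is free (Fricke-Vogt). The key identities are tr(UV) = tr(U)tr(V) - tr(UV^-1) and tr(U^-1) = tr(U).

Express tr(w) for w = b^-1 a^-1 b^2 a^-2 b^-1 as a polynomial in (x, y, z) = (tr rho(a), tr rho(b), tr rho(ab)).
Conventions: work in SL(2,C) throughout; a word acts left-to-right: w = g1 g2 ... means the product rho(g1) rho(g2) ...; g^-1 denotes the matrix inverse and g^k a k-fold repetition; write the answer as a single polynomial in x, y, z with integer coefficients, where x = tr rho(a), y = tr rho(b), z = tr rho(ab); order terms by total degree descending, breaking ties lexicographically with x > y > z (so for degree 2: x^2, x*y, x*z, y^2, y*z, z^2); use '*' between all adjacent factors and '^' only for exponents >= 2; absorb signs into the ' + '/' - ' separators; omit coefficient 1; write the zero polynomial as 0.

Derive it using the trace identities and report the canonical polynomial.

next, trace(b^2) = trace(b) * trace(b) - trace(1) = y^2 - 2
trace(b^2 a) = trace(b) * trace(a b) - trace(a) = y*z - x
trace(b^2 a^-1) = trace(b^2) * trace(a) - trace(b^2 a) = x*y^2 - y*z - x
trace(a^-1 b^2 a^-1) = trace(b^2 a^-1) * trace(a) - trace(b^2) = x^2*y^2 - x*y*z - x^2 - y^2 + 2
and trace(b^3) = trace(b) * trace(b^2) - trace(b) = y^3 - 3*y
trace(b^3 a) = trace(b) * trace(a b^2) - trace(a b) = y^2*z - x*y - z
and trace(b^2 a^-1 b) = trace(b^3) * trace(a) - trace(b^3 a) = x*y^3 - y^2*z - 2*x*y + z
trace(a b a b) = trace(a b) * trace(a b) - trace(1) = z^2 - 2
and trace(a b a) = trace(a) * trace(b a) - trace(b) = x*z - y
next, trace(b a b^2 a) = trace(b) * trace(a b a b) - trace(a b a) = y*z^2 - x*z - y
and trace(b^2 a^-1 b a) = trace(b a b^2) * trace(a) - trace(b a b^2 a) = x*y^2*z - x^2*y - y*z^2 + y
trace(a^-1 b^2 a^-1 b) = trace(b^2 a^-1 b) * trace(a) - trace(b^2 a^-1 b a) = x^2*y^3 - 2*x*y^2*z - x^2*y + y*z^2 + x*z - y
and trace(b^-1 a^-1 b^2 a^-1) = trace(a^-1 b^2 a^-1) * trace(b) - trace(a^-1 b^2 a^-1 b) = x*y^2*z - y^3 - y*z^2 - x*z + 3*y
and trace(a^-1 b) = trace(b) * trace(a) - trace(b a) = x*y - z
next, trace(a^-1 b^2 a^-2 b^-1) = trace(b^-1 a^-1 b^2 a^-1) * trace(a) - trace(b^-1 a^-1 b^2) = x^2*y^2*z - x*y^3 - x*y*z^2 - x^2*z + 2*x*y + z
and trace(a^-1 b^2 a^-2) = trace(b^2 a^-2) * trace(a) - trace(b^2 a^-1) = x^3*y^2 - x^2*y*z - x^3 - 2*x*y^2 + y*z + 3*x
next, trace(b^-1 a^-1 b^2 a^-2 b^-1) = trace(a^-1 b^2 a^-2 b^-1) * trace(b) - trace(a^-1 b^2 a^-2) = x^2*y^3*z - x^3*y^2 - x*y^4 - x*y^2*z^2 + x^3 + 4*x*y^2 - 3*x

x^2*y^3*z - x^3*y^2 - x*y^4 - x*y^2*z^2 + x^3 + 4*x*y^2 - 3*x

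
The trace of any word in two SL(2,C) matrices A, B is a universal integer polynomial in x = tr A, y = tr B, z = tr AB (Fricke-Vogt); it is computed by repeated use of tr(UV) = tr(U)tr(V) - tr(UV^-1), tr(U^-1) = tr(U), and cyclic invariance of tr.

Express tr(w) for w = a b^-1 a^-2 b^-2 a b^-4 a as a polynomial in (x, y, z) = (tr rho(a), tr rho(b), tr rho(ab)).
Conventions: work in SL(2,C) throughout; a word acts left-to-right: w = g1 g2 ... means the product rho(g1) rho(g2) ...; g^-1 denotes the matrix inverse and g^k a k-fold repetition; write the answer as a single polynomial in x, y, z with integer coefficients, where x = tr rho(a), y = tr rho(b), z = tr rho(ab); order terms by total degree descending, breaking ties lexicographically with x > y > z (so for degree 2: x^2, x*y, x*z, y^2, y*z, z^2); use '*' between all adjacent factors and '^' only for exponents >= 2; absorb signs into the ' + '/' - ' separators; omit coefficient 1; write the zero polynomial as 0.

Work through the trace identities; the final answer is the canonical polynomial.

x^4*y^6*z - x^5*y^5 - x^3*y^7 - 2*x^3*y^5*z^2 - 2*x^4*y^4*z + x^2*y^6*z + x^2*y^4*z^3 + 3*x^5*y^3 + 7*x^3*y^5 + 5*x^3*y^3*z^2 + x*y^7 - x^4*y^2*z - 6*x^2*y^4*z - 2*x^2*y^2*z^3 - y^6*z - x^5*y - 13*x^3*y^3 - x^3*y*z^2 - 6*x*y^5 + 9*x^2*y^2*z + 5*y^4*z + 3*x^3*y + 9*x*y^3 - x*y*z^2 - 6*y^2*z + z

so tr(a b^-1) = tr(a) * tr(b) - tr(a b)   [inverse elimination on b] = x*y - z
tr(a b^-2) = tr(a b^-1) * tr(b) - tr(a)   [inverse elimination on b] = x*y^2 - y*z - x
so tr(b^-2 a b^-1) = tr(a b^-2) * tr(b) - tr(a b^-1)   [inverse elimination on b] = x*y^3 - y^2*z - 2*x*y + z
so tr(a^2) = tr(a) * tr(a) - tr(1)   [square of a] = x^2 - 2
tr(a b a) = tr(a) * tr(b a) - tr(b)   [square of a] = x*z - y
so tr(a^2 b a) = tr(a) * tr(a b a) - tr(a b)   [square of a] = x^2*z - x*y - z
reduce: tr(b a b a) = tr(b a) * tr(b a) - tr(1)   [split at a repeated b] = z^2 - 2
tr(b a b) = tr(b) * tr(a b) - tr(a)   [square of b] = y*z - x
so tr(a^2 b a b) = tr(a) * tr(b a b a) - tr(b a b)   [square of a] = x*z^2 - y*z - x
tr(b^-1 a^2 b a) = tr(a^2 b a) * tr(b) - tr(a^2 b a b)   [inverse elimination on b] = x^2*y*z - x*y^2 - x*z^2 + x
tr(b^-1 a^2 b a^-1) = tr(b^-1 a^2 b) * tr(a) - tr(b^-1 a^2 b a)   [inverse elimination on a] = -x^2*y*z + x^3 + x*y^2 + x*z^2 - 3*x
tr(b^2) = tr(b) * tr(b) - tr(1)   [square of b] = y^2 - 2
tr(a b^2 a) = tr(a) * tr(b^2 a) - tr(b^2)   [square of a] = x*y*z - x^2 - y^2 + 2
so tr(b a^3 b) = tr(a) * tr(a b^2 a) - tr(a b^2)   [square of a] = x^2*y*z - x^3 - x*y^2 - y*z + 3*x
tr(b a^3 b a) = tr(a) * tr(a b a b a) - tr(a b a b)   [square of a] = x^2*z^2 - x*y*z - x^2 - z^2 + 2
tr(b a^3 b a^-1) = tr(b a^3 b) * tr(a) - tr(b a^3 b a)   [inverse elimination on a] = x^3*y*z - x^4 - x^2*y^2 - x^2*z^2 + 4*x^2 + z^2 - 2
tr(a^2 b a^-2 b a) = tr(b a^3 b a^-1) * tr(a) - tr(b a^3 b)   [inverse elimination on a] = x^4*y*z - x^5 - x^3*y^2 - x^3*z^2 - x^2*y*z + 5*x^3 + x*y^2 + x*z^2 + y*z - 5*x
so tr(b^2 a b a) = tr(b) * tr(a b a b) - tr(a b a)   [square of b] = y*z^2 - x*z - y
so tr(b^2 a b) = tr(b) * tr(a b^2) - tr(a b)   [square of b] = y^2*z - x*y - z
tr(b a b a^2 b) = tr(a) * tr(b^2 a b a) - tr(b^2 a b)   [square of a] = x*y*z^2 - x^2*z - y^2*z + z
so tr(b a b a b a) = tr(a b a b) * tr(a b) - tr(b a)   [split at a repeated a] = z^3 - 3*z
so tr(b a b a^2 b a) = tr(a) * tr(b a b a b a) - tr(b a b a b)   [square of a] = x*z^3 - y*z^2 - 2*x*z + y
tr(a^-1 b a b a^2 b) = tr(b a b a^2 b) * tr(a) - tr(b a b a^2 b a)   [inverse elimination on a] = x^2*y*z^2 - x^3*z - x*y^2*z - x*z^3 + y*z^2 + 3*x*z - y
so tr(a^2 b a^-2 b a b) = tr(a^-1 b a b a^2 b) * tr(a) - tr(a^-1 b a b a^2 b a)   [inverse elimination on a] = x^3*y*z^2 - x^4*z - x^2*y^2*z - x^2*z^3 + 4*x^2*z + y^2*z - x*y - z
reduce: tr(a b^-1 a^2 b a^-2 b) = tr(a^2 b a^-2 b a) * tr(b) - tr(a^2 b a^-2 b a b)   [inverse elimination on b] = x^4*y^2*z - x^5*y - x^3*y^3 - 2*x^3*y*z^2 + x^4*z + x^2*z^3 + 5*x^3*y + x*y^3 + x*y*z^2 - 4*x^2*z - 4*x*y + z
tr(a b^-1 a^2 b a^-2 b^-1) = tr(a b^-1 a^2 b a^-2) * tr(b) - tr(a b^-1 a^2 b a^-2 b)   [inverse elimination on b] = -x^4*y^2*z + x^5*y + x^3*y^3 + 2*x^3*y*z^2 - x^4*z - x^2*y^2*z - x^2*z^3 - 4*x^3*y + 4*x^2*z + x*y - z
reduce: tr(a^-2 b^-2 a b^-1 a^2 b) = tr(a b^-1 a^2 b a^-2 b^-1) * tr(b) - tr(a b^-1 a^2 b a^-2)   [inverse elimination on b] = -x^4*y^3*z + x^5*y^2 + x^3*y^4 + 2*x^3*y^2*z^2 - x^4*y*z - x^2*y^3*z - x^2*y*z^3 - 4*x^3*y^2 + 5*x^2*y*z - x^3 - x*z^2 - y*z + 3*x
so tr(a^2 b^-1 a^-2 b^-2 a b^-1) = tr(a^-2 b^-2 a b^-1 a^2) * tr(b) - tr(a^-2 b^-2 a b^-1 a^2 b)   [inverse elimination on b] = x^4*y^3*z - x^5*y^2 - x^3*y^4 - 2*x^3*y^2*z^2 + x^4*y*z + x^2*y^3*z + x^2*y*z^3 + 4*x^3*y^2 + x*y^4 - 5*x^2*y*z - y^3*z + x^3 - 2*x*y^2 + x*z^2 + 2*y*z - 3*x
so tr(a^3) = tr(a) * tr(a^2) - tr(a)   [square of a] = x^3 - 3*x
so tr(a b a^3) = tr(a) * tr(b a^3) - tr(b a^2)   [square of a] = x^3*z - x^2*y - 2*x*z + y
tr(b a^3 b^-1 a) = tr(a b a^3) * tr(b) - tr(a b a^3 b)   [inverse elimination on b] = x^3*y*z - x^2*y^2 - x^2*z^2 - x*y*z + x^2 + y^2 + z^2 - 2
so tr(a^-1 b a^3 b^-1) = tr(b a^3 b^-1) * tr(a) - tr(b a^3 b^-1 a)   [inverse elimination on a] = -x^3*y*z + x^4 + x^2*y^2 + x^2*z^2 + x*y*z - 4*x^2 - y^2 - z^2 + 2
tr(a^3 b^-1 a^-2 b) = tr(a^-1 b a^3 b^-1) * tr(a) - tr(a^-1 b a^3 b^-1 a)   [inverse elimination on a] = -x^4*y*z + x^5 + x^3*y^2 + x^3*z^2 + x^2*y*z - 5*x^3 - x*y^2 - x*z^2 + 5*x
reduce: tr(a^3 b^-1 a^-2 b^-1) = tr(a^3 b^-1 a^-2) * tr(b) - tr(a^3 b^-1 a^-2 b)   [inverse elimination on b] = x^4*y*z - x^5 - x^3*y^2 - x^3*z^2 - x^2*y*z + 5*x^3 + 2*x*y^2 + x*z^2 - y*z - 5*x
tr(a^2 b^-1 a^-2 b^-2 a) = tr(a^3 b^-1 a^-2 b^-1) * tr(b) - tr(a^3 b^-1 a^-2)   [inverse elimination on b] = x^4*y^2*z - x^5*y - x^3*y^3 - x^3*y*z^2 - x^2*y^2*z + 5*x^3*y + 2*x*y^3 + x*y*z^2 - y^2*z - 6*x*y + z
so tr(b^-1 a^2 b^-1 a^-2 b^-2 a b^-1) = tr(a^2 b^-1 a^-2 b^-2 a b^-1) * tr(b) - tr(a^2 b^-1 a^-2 b^-2 a)   [inverse elimination on b] = x^4*y^4*z - x^5*y^3 - x^3*y^5 - 2*x^3*y^3*z^2 + x^2*y^4*z + x^2*y^2*z^3 + x^5*y + 5*x^3*y^3 + x^3*y*z^2 + x*y^5 - 4*x^2*y^2*z - y^4*z - 4*x^3*y - 4*x*y^3 + 3*y^2*z + 3*x*y - z
tr(b^-3 a^2 b^-1 a^-2 b^-2 a) = tr(b^-1 a^2 b^-1 a^-2 b^-2 a b^-1) * tr(b) - tr(b^-1 a^2 b^-1 a^-2 b^-2 a)   [inverse elimination on b] = x^4*y^5*z - x^5*y^4 - x^3*y^6 - 2*x^3*y^4*z^2 - x^4*y^3*z + x^2*y^5*z + x^2*y^3*z^3 + 2*x^5*y^2 + 6*x^3*y^4 + 3*x^3*y^2*z^2 + x*y^6 - x^4*y*z - 5*x^2*y^3*z - x^2*y*z^3 - y^5*z - 8*x^3*y^2 - 5*x*y^4 + 5*x^2*y*z + 4*y^3*z - x^3 + 5*x*y^2 - x*z^2 - 3*y*z + 3*x
reduce: tr(a b^-1 a^-2 b^-2 a b^-4 a) = tr(b^-3 a^2 b^-1 a^-2 b^-2 a) * tr(b) - tr(b^-3 a^2 b^-1 a^-2 b^-2 a b)   [inverse elimination on b] = x^4*y^6*z - x^5*y^5 - x^3*y^7 - 2*x^3*y^5*z^2 - 2*x^4*y^4*z + x^2*y^6*z + x^2*y^4*z^3 + 3*x^5*y^3 + 7*x^3*y^5 + 5*x^3*y^3*z^2 + x*y^7 - x^4*y^2*z - 6*x^2*y^4*z - 2*x^2*y^2*z^3 - y^6*z - x^5*y - 13*x^3*y^3 - x^3*y*z^2 - 6*x*y^5 + 9*x^2*y^2*z + 5*y^4*z + 3*x^3*y + 9*x*y^3 - x*y*z^2 - 6*y^2*z + z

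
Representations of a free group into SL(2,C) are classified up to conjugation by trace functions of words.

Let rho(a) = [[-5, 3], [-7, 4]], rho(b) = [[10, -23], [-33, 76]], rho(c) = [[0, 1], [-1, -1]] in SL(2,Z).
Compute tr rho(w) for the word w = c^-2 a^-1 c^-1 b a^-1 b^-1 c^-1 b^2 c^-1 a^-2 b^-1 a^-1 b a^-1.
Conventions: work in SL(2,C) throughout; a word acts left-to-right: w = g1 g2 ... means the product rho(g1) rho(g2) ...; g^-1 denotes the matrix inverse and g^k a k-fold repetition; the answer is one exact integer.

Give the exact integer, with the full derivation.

rho(c^-1) = [[-1, -1], [1, 0]]
... * rho(c^-1) = [[-1, -1], [1, 0]]  ->  [[0, 1], [-1, -1]]
... * rho(a^-1) = [[4, -3], [7, -5]]  ->  [[7, -5], [-11, 8]]
... * rho(c^-1) = [[-1, -1], [1, 0]]  ->  [[-12, -7], [19, 11]]
... * rho(b) = [[10, -23], [-33, 76]]  ->  [[111, -256], [-173, 399]]
... * rho(a^-1) = [[4, -3], [7, -5]]  ->  [[-1348, 947], [2101, -1476]]
... * rho(b^-1) = [[76, 23], [33, 10]]  ->  [[-71197, -21534], [110968, 33563]]
... * rho(c^-1) = [[-1, -1], [1, 0]]  ->  [[49663, 71197], [-77405, -110968]]
... * rho(b) = [[10, -23], [-33, 76]]  ->  [[-1852871, 4268723], [2887894, -6653253]]
... * rho(b) = [[10, -23], [-33, 76]]  ->  [[-159396569, 367038981], [248436289, -572068790]]
... * rho(c^-1) = [[-1, -1], [1, 0]]  ->  [[526435550, 159396569], [-820505079, -248436289]]
... * rho(a^-1) = [[4, -3], [7, -5]]  ->  [[3221518183, -2376289495], [-5021074339, 3703696682]]
... * rho(a^-1) = [[4, -3], [7, -5]]  ->  [[-3747953733, 2216892926], [5841579418, -3455260393]]
... * rho(b^-1) = [[76, 23], [33, 10]]  ->  [[-211687017150, -64034006599], [329936442799, 99803722684]]
... * rho(a^-1) = [[4, -3], [7, -5]]  ->  [[-1294986114793, 955231084445], [2018371829984, -1488827941817]]
... * rho(b) = [[10, -23], [-33, 76]]  ->  [[-44472486934615, 102382243058059], [69315040379801, -159573475667724]]
... * rho(a^-1) = [[4, -3], [7, -5]]  ->  [[538785753667953, -378493754486450], [-839754168154864, 589922257199217]]
tr = 538785753667953 + 589922257199217 = 1128708010867170

1128708010867170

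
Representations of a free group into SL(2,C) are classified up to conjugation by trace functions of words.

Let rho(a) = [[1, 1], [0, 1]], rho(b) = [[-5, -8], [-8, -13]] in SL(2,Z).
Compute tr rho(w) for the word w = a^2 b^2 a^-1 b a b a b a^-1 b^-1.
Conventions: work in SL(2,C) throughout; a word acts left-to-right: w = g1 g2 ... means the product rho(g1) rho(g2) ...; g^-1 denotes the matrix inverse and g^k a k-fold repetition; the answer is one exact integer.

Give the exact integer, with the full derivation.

15546178

rho(a) = [[1, 1], [0, 1]]
... * rho(a) = [[1, 1], [0, 1]]  ->  [[1, 2], [0, 1]]
... * rho(b) = [[-5, -8], [-8, -13]]  ->  [[-21, -34], [-8, -13]]
... * rho(b) = [[-5, -8], [-8, -13]]  ->  [[377, 610], [144, 233]]
... * rho(a^-1) = [[1, -1], [0, 1]]  ->  [[377, 233], [144, 89]]
... * rho(b) = [[-5, -8], [-8, -13]]  ->  [[-3749, -6045], [-1432, -2309]]
... * rho(a) = [[1, 1], [0, 1]]  ->  [[-3749, -9794], [-1432, -3741]]
... * rho(b) = [[-5, -8], [-8, -13]]  ->  [[97097, 157314], [37088, 60089]]
... * rho(a) = [[1, 1], [0, 1]]  ->  [[97097, 254411], [37088, 97177]]
... * rho(b) = [[-5, -8], [-8, -13]]  ->  [[-2520773, -4084119], [-962856, -1560005]]
... * rho(a^-1) = [[1, -1], [0, 1]]  ->  [[-2520773, -1563346], [-962856, -597149]]
... * rho(b^-1) = [[-13, 8], [8, -5]]  ->  [[20263281, -12349454], [7739936, -4717103]]
tr = 20263281 + -4717103 = 15546178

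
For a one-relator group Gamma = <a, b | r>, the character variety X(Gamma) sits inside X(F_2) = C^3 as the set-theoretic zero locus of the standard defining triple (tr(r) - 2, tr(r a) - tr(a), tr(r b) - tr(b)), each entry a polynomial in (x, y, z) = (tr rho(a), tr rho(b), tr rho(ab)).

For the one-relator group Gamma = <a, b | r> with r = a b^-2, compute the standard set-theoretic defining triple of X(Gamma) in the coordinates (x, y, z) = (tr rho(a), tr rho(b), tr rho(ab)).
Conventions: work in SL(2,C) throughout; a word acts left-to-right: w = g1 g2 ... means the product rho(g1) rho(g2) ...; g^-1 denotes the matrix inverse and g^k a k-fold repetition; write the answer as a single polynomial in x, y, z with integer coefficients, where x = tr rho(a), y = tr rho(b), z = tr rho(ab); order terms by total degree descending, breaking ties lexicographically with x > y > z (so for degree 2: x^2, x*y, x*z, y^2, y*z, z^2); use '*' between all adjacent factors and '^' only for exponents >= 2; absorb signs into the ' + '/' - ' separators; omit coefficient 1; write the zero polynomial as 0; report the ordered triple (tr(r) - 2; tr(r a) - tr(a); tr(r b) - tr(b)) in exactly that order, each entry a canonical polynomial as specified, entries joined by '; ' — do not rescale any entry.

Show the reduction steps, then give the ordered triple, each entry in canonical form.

and tr(a b^-1) = tr(a) * tr(b) - tr(a b) = x*y - z
next, tr(a b^-2) = tr(a b^-1) * tr(b) - tr(a) = x*y^2 - y*z - x
and tr(a^2) = tr(a) * tr(a) - tr(1) = x^2 - 2
tr(a^2 b) = tr(a) * tr(b a) - tr(b) = x*z - y
next, tr(a^2 b^-1) = tr(a^2) * tr(b) - tr(a^2 b) = x^2*y - x*z - y
and tr(a b^-2 a) = tr(a^2 b^-1) * tr(b) - tr(a^2) = x^2*y^2 - x*y*z - x^2 - y^2 + 2
assemble the triple (tr(r) - 2; tr(r a) - x; tr(r b) - y)

x*y^2 - y*z - x - 2; x^2*y^2 - x*y*z - x^2 - y^2 - x + 2; x*y - y - z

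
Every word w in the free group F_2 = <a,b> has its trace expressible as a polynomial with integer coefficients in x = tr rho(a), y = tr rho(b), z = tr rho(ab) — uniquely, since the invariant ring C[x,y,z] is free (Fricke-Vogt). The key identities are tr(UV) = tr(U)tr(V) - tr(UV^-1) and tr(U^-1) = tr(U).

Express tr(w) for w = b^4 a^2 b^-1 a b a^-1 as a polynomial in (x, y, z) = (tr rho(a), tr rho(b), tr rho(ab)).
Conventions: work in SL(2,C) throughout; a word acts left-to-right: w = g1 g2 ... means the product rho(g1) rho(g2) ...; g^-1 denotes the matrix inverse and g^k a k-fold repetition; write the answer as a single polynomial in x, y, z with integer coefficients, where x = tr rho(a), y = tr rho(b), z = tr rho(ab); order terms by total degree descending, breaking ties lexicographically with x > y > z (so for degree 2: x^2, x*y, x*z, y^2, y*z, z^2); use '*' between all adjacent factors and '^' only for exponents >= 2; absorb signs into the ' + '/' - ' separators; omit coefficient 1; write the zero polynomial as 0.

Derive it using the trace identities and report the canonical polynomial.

tr(b^2 a) = tr(b) tr(a b) - tr(a)   [square of b] = y*z - x
tr(b^2) = tr(b) tr(b) - tr(1)   [square of b] = y^2 - 2
tr(b a^2 b) = tr(a) tr(b^2 a) - tr(b^2)   [square of a] = x*y*z - x^2 - y^2 + 2
tr(b a^2) = tr(a) tr(b a) - tr(b)   [square of a] = x*z - y
tr(b^2 a^2 b) = tr(b) tr(b a^2 b) - tr(b a^2)   [square of b] = x*y^2*z - x^2*y - y^3 - x*z + 3*y
tr(b^2 a^2 b^2) = tr(b) tr(b^2 a^2 b) - tr(b^2 a^2)   [square of b] = x*y^3*z - x^2*y^2 - y^4 - 2*x*y*z + x^2 + 4*y^2 - 2
tr(a b^5 a) = tr(b) tr(b^2 a^2 b^2) - tr(b^2 a^2 b)   [square of b] = x*y^4*z - x^2*y^3 - y^5 - 3*x*y^2*z + 2*x^2*y + 5*y^3 + x*z - 5*y
tr(a b^3) = tr(b) tr(a b^2) - tr(a b)   [square of b] = y^2*z - x*y - z
tr(b^3 a b) = tr(b) tr(a b^3) - tr(a b^2)   [square of b] = y^3*z - x*y^2 - 2*y*z + x
tr(a b^5) = tr(b) tr(b^3 a b) - tr(b^3 a)   [square of b] = y^4*z - x*y^3 - 3*y^2*z + 2*x*y + z
tr(a b^5 a^2) = tr(a) tr(a b^5 a) - tr(a b^5)   [square of a] = x^2*y^4*z - x^3*y^3 - x*y^5 - 3*x^2*y^2*z - y^4*z + 2*x^3*y + 6*x*y^3 + x^2*z + 3*y^2*z - 7*x*y - z
tr(a b a b) = tr(b a) tr(b a) - tr(1)   [split at a repeated b] = z^2 - 2
tr(a b a b^2) = tr(b) tr(a b a b) - tr(a b a)   [square of b] = y*z^2 - x*z - y
tr(b a b^3 a) = tr(b) tr(a b a b^2) - tr(a b a b)   [square of b] = y^2*z^2 - x*y*z - y^2 - z^2 + 2
tr(a^2 b a b^3) = tr(a) tr(b a b^3 a) - tr(b a b^3)   [square of a] = x*y^2*z^2 - x^2*y*z - y^3*z - x*z^2 + 2*y*z + x
tr(a^2 b a b^2) = tr(a) tr(b a b^2 a) - tr(b a b^2)   [square of a] = x*y*z^2 - x^2*z - y^2*z + z
tr(b^2 a^2 b a b^2) = tr(b) tr(a^2 b a b^3) - tr(a^2 b a b^2)   [square of b] = x*y^3*z^2 - x^2*y^2*z - y^4*z - 2*x*y*z^2 + x^2*z + 3*y^2*z + x*y - z
tr(a b^5 a^2 b) = tr(b) tr(b^2 a^2 b a b^2) - tr(b^2 a^2 b a b)   [square of b] = x*y^4*z^2 - x^2*y^3*z - y^5*z - 3*x*y^2*z^2 + 2*x^2*y*z + 4*y^3*z + x*y^2 + x*z^2 - 3*y*z - x
tr(b^4 a^2 b^-1 a b) = tr(a b^5 a^2) tr(b) - tr(a b^5 a^2 b)   [inverse elimination on b] = x^2*y^5*z - x^3*y^4 - x*y^6 - x*y^4*z^2 - 2*x^2*y^3*z + 2*x^3*y^2 + 6*x*y^4 + 3*x*y^2*z^2 - x^2*y*z - y^3*z - 8*x*y^2 - x*z^2 + 2*y*z + x
tr(a^3 b a b^2) = tr(a) tr(a b a b^2 a) - tr(a b a b^2)   [square of a] = x^2*y*z^2 - x^3*z - x*y^2*z - y*z^2 + 2*x*z + y
tr(b a b a^2) = tr(a) tr(b a b a) - tr(b a b)   [square of a] = x*z^2 - y*z - x
tr(a^3 b a b) = tr(a) tr(b a b a^2) - tr(b a b a)   [square of a] = x^2*z^2 - x*y*z - x^2 - z^2 + 2
tr(b^2 a^3 b a b) = tr(b) tr(a^3 b a b^2) - tr(a^3 b a b)   [square of b] = x^2*y^2*z^2 - x^3*y*z - x*y^3*z - x^2*z^2 - y^2*z^2 + 3*x*y*z + x^2 + y^2 + z^2 - 2
tr(a b a b^4 a^2) = tr(b) tr(b^2 a^3 b a b) - tr(b^2 a^3 b a)   [square of b] = x^2*y^3*z^2 - x^3*y^2*z - x*y^4*z - 2*x^2*y*z^2 - y^3*z^2 + x^3*z + 4*x*y^2*z + x^2*y + y^3 + 2*y*z^2 - 2*x*z - 3*y
tr(a b a b a b) = tr(b a) tr(b a b a) - tr(b^-1 a^-1)   [split at a repeated b] = z^3 - 3*z
tr(b a b a b a b) = tr(b) tr(a b a b a b) - tr(a b a b a)   [square of b] = y*z^3 - x*z^2 - 2*y*z + x
tr(b^2 a b a b a b) = tr(b) tr(b a b a b a b) - tr(b a b a b a)   [square of b] = y^2*z^3 - x*y*z^2 - 2*y^2*z - z^3 + x*y + 3*z
tr(b a b a b^4 a) = tr(b) tr(b^2 a b a b a b) - tr(b^2 a b a b a)   [square of b] = y^3*z^3 - x*y^2*z^2 - 2*y^3*z - 2*y*z^3 + x*y^2 + x*z^2 + 5*y*z - x
tr(b^3 a b a b) = tr(b) tr(b a b a b^2) - tr(b a b a b)   [square of b] = y^3*z^2 - x*y^2*z - y^3 - 2*y*z^2 + x*z + 3*y
tr(b a b a b^4) = tr(b) tr(b^3 a b a b) - tr(b^3 a b a)   [square of b] = y^4*z^2 - x*y^3*z - y^4 - 3*y^2*z^2 + 2*x*y*z + 4*y^2 + z^2 - 2
tr(a b a b^4 a^2 b) = tr(a) tr(b a b a b^4 a) - tr(b a b a b^4)   [square of a] = x*y^3*z^3 - x^2*y^2*z^2 - y^4*z^2 - x*y^3*z - 2*x*y*z^3 + x^2*y^2 + x^2*z^2 + y^4 + 3*y^2*z^2 + 3*x*y*z - x^2 - 4*y^2 - z^2 + 2
tr(b^4 a^2 b^-1 a b a) = tr(a b a b^4 a^2) tr(b) - tr(a b a b^4 a^2 b)   [inverse elimination on b] = x^2*y^4*z^2 - x^3*y^3*z - x*y^5*z - x*y^3*z^3 - x^2*y^2*z^2 + x^3*y*z + 5*x*y^3*z + 2*x*y*z^3 - x^2*z^2 - y^2*z^2 - 5*x*y*z + x^2 + y^2 + z^2 - 2
tr(b^4 a^2 b^-1 a b a^-1) = tr(b^4 a^2 b^-1 a b) tr(a) - tr(b^4 a^2 b^-1 a b a)   [inverse elimination on a] = x^3*y^5*z - x^4*y^4 - x^2*y^6 - 2*x^2*y^4*z^2 - x^3*y^3*z + x*y^5*z + x*y^3*z^3 + 2*x^4*y^2 + 6*x^2*y^4 + 4*x^2*y^2*z^2 - 2*x^3*y*z - 6*x*y^3*z - 2*x*y*z^3 - 8*x^2*y^2 + y^2*z^2 + 7*x*y*z - y^2 - z^2 + 2

x^3*y^5*z - x^4*y^4 - x^2*y^6 - 2*x^2*y^4*z^2 - x^3*y^3*z + x*y^5*z + x*y^3*z^3 + 2*x^4*y^2 + 6*x^2*y^4 + 4*x^2*y^2*z^2 - 2*x^3*y*z - 6*x*y^3*z - 2*x*y*z^3 - 8*x^2*y^2 + y^2*z^2 + 7*x*y*z - y^2 - z^2 + 2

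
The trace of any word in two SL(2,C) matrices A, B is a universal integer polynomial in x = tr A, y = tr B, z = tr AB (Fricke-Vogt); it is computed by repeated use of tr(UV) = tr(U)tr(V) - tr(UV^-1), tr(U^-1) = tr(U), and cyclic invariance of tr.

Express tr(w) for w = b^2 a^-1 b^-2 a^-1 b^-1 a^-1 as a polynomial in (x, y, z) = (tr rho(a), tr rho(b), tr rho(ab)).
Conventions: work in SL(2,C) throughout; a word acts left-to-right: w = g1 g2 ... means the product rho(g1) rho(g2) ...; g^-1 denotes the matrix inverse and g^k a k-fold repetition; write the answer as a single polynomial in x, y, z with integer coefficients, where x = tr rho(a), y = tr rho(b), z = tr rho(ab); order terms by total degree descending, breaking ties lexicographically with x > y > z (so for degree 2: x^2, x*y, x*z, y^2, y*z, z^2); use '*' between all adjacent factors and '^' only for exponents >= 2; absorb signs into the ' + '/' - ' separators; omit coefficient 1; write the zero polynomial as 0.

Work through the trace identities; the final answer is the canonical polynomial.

trace(a^-1) = trace(a) = x
next, trace(b a b) = trace(b) trace(a b) - trace(a)   [square of b] = y*z - x
trace(b a b a) = trace(b a) trace(b a) - trace(1)   [split at a repeated b] = z^2 - 2
trace(a b a^-1 b) = trace(b a b) trace(a) - trace(b a b a)   [inverse elimination on a] = x*y*z - x^2 - z^2 + 2
next, trace(b a^-1 b^-1 a) = trace(a b a^-1) trace(b) - trace(a b a^-1 b)   [inverse elimination on b] = -x*y*z + x^2 + y^2 + z^2 - 2
trace(a^-1 b a^-1 b^-1) = trace(b a^-1 b^-1) trace(a) - trace(b a^-1 b^-1 a)   [inverse elimination on a] = x*y*z - y^2 - z^2 + 2
next, trace(a^-1 b) = trace(b) trace(a) - trace(b a)   [inverse elimination on a] = x*y - z
and trace(a^-1 b a^-1) = trace(a^-1 b) trace(a) - trace(a^-1 b a)   [inverse elimination on a] = x^2*y - x*z - y
and trace(b a^-1 b^-2 a^-1) = trace(a^-1 b a^-1 b^-1) trace(b) - trace(a^-1 b a^-1)   [inverse elimination on b] = x*y^2*z - x^2*y - y^3 - y*z^2 + x*z + 3*y
next, trace(a^2 b) = trace(a) trace(b a) - trace(b)   [square of a] = x*z - y
and trace(a^2) = trace(a) trace(a) - trace(1)   [square of a] = x^2 - 2
trace(a b^2 a) = trace(b) trace(a^2 b) - trace(a^2)   [square of b] = x*y*z - x^2 - y^2 + 2
trace(a b^2 a b^-2) = trace(b^-1 a b^2 a) trace(b) - trace(b^-1 a b^2 a b)   [inverse elimination on b] = x*y^3*z - x^2*y^2 - y^4 - y^2*z^2 + x^2 + 4*y^2 - 2
next, trace(b^-1 a b^2 a b^-2) = trace(a b^2 a b^-2) trace(b) - trace(a b^2 a b^-1)   [inverse elimination on b] = x*y^4*z - x^2*y^3 - y^5 - y^3*z^2 - x*y^2*z + 2*x^2*y + 5*y^3 + y*z^2 - x*z - 5*y
trace(a b^2 a^2) = trace(a) trace(a b^2 a) - trace(a b^2)   [square of a] = x^2*y*z - x^3 - x*y^2 - y*z + 3*x
and trace(a^2 b a b) = trace(a) trace(b a b a) - trace(b a b)   [square of a] = x*z^2 - y*z - x
next, trace(a^2 b a) = trace(a) trace(a b a) - trace(a b)   [square of a] = x^2*z - x*y - z
trace(a b^2 a^2 b) = trace(b) trace(a^2 b a b) - trace(a^2 b a)   [square of b] = x*y*z^2 - x^2*z - y^2*z + z
and trace(a b^-1 a b^2 a) = trace(a b^2 a^2) trace(b) - trace(a b^2 a^2 b)   [inverse elimination on b] = x^2*y^2*z - x^3*y - x*y^3 - x*y*z^2 + x^2*z + 3*x*y - z
trace(a b^2 a b a) = trace(b) trace(a b a^2 b) - trace(a b a^2)   [square of b] = x*y*z^2 - x^2*z - y^2*z + z
and trace(a b a b a b) = trace(a b a b) trace(a b) - trace(b a)   [split at a repeated a] = z^3 - 3*z
next, trace(a b^2 a b a b) = trace(b) trace(a b a b a b) - trace(a b a b a)   [square of b] = y*z^3 - x*z^2 - 2*y*z + x
trace(a b^-1 a b^2 a b) = trace(a b^2 a b a) trace(b) - trace(a b^2 a b a b)   [inverse elimination on b] = x*y^2*z^2 - x^2*y*z - y^3*z - y*z^3 + x*z^2 + 3*y*z - x
next, trace(a b^-1 a b^2 a b^-1) = trace(a b^-1 a b^2 a) trace(b) - trace(a b^-1 a b^2 a b)   [inverse elimination on b] = x^2*y^3*z - x^3*y^2 - x*y^4 - 2*x*y^2*z^2 + 2*x^2*y*z + y^3*z + y*z^3 + 3*x*y^2 - x*z^2 - 4*y*z + x
and trace(b^-1 a b^2 a b^-2 a) = trace(a b^-1 a b^2 a b^-1) trace(b) - trace(a b^-1 a b^2 a)   [inverse elimination on b] = x^2*y^4*z - x^3*y^3 - x*y^5 - 2*x*y^3*z^2 + x^2*y^2*z + y^4*z + y^2*z^3 + x^3*y + 4*x*y^3 - x^2*z - 4*y^2*z - 2*x*y + z
and trace(b^-2 a^-1 b^-1 a b^2 a) = trace(b^-1 a b^2 a b^-2) trace(a) - trace(b^-1 a b^2 a b^-2 a)   [inverse elimination on a] = x*y^3*z^2 - 2*x^2*y^2*z - y^4*z - y^2*z^3 + x^3*y + x*y^3 + x*y*z^2 + 4*y^2*z - 3*x*y - z
and trace(b^2 a^-1 b^-2 a^-1 b^-1 a) = trace(b^-2 a^-1 b^-1 a b^2) trace(a) - trace(b^-2 a^-1 b^-1 a b^2 a)   [inverse elimination on a] = -x*y^3*z^2 + 2*x^2*y^2*z + y^4*z + y^2*z^3 - x^3*y - x*y^3 - x*y*z^2 - 4*y^2*z + 4*x*y + z
trace(b^2 a^-1 b^-2 a^-1 b^-1 a^-1) = trace(b^2 a^-1 b^-2 a^-1 b^-1) trace(a) - trace(b^2 a^-1 b^-2 a^-1 b^-1 a)   [inverse elimination on a] = x*y^3*z^2 - x^2*y^2*z - y^4*z - y^2*z^3 + x^2*z + 4*y^2*z - x*y - z

x*y^3*z^2 - x^2*y^2*z - y^4*z - y^2*z^3 + x^2*z + 4*y^2*z - x*y - z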